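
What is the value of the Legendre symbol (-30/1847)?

1

First reduce: -30 ≡ 1817 (mod 1847).
Reciprocity: 1817 ≡ 1 and 1847 ≡ 3 (mod 4), so (1817/1847) = +(1847/1817).
Reduce top mod 1817: now compute (30/1817).
Pull out 2: since 1817 ≡ 1 (mod 8), (2/1817) = +1.
Reciprocity: 15 ≡ 3 and 1817 ≡ 1 (mod 4), so (15/1817) = +(1817/15).
Reduce top mod 15: now compute (2/15).
Pull out 2: since 15 ≡ 7 (mod 8), (2/15) = +1.
Reached (1/15) = 1. Collecting the sign flips along the way, the symbol is +1.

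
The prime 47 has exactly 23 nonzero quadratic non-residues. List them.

5, 10, 11, 13, 15, 19, 20, 22, 23, 26, 29, 30, 31, 33, 35, 38, 39, 40, 41, 43, 44, 45, 46

Square k = 1,…,23 (k and 47−k give the same square):
1²=1, 2²=4, 3²=9, 4²=16, 5²=25, 6²=36, 7²≡2, 8²≡17, 9²≡34, 10²≡6, 11²≡27, 12²≡3, 13²≡28, 14²≡8, 15²≡37, 16²≡21, 17²≡7, 18²≡42, 19²≡32, 20²≡24, 21²≡18, 22²≡14, 23²≡12 (mod 47).
The residues are {1, 2, 3, 4, 6, 7, 8, 9, 12, 14, 16, 17, 18, 21, 24, 25, 27, 28, 32, 34, 36, 37, 42}; the non-residues are the remaining 23 nonzero classes.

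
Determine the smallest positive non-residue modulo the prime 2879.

(2/2879) = +1, so 2 is a residue.
(3/2879) = +1, so 3 is a residue.
(4/2879) = +1, so 4 is a residue.
(5/2879) = +1, so 5 is a residue.
(6/2879) = +1, so 6 is a residue.
(7/2879) = −1, so 7 is the smallest positive non-residue mod 2879.

7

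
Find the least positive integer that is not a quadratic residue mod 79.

3

(2/79) = +1, so 2 is a residue.
(3/79) = −1, so 3 is the smallest positive non-residue mod 79.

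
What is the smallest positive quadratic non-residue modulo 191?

(2/191) = +1, so 2 is a residue.
(3/191) = +1, so 3 is a residue.
(4/191) = +1, so 4 is a residue.
(5/191) = +1, so 5 is a residue.
(6/191) = +1, so 6 is a residue.
(7/191) = −1, so 7 is the smallest positive non-residue mod 191.

7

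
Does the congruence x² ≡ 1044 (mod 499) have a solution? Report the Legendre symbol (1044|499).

1

First reduce: 1044 ≡ 46 (mod 499).
Pull out 2: since 499 ≡ 3 (mod 8), (2/499) = -1.
Reciprocity: 23 ≡ 3 and 499 ≡ 3 (mod 4), so (23/499) = −(499/23).
Reduce top mod 23: now compute (16/23).
Pull out 2^4: since 23 ≡ 7 (mod 8), (2/23) = +1, so (2/23)^4 = +1.
Reached (1/23) = 1. Collecting the sign flips along the way, the symbol is +1.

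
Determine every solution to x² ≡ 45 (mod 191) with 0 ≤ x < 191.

42, 149

Since 191 ≡ 3 (mod 4), a square root of 45 is 45^((191+1)/4) = 45^48 mod 191.
Repeated squaring: 45^2≡115, 45^4≡46, 45^8≡15, 45^16≡34, 45^32≡10 (mod 191).
45^48 = 45^(32+16) ≡ 149 (mod 191).
Check: 149² = 22201 ≡ 45 (mod 191). The two roots are 42 and 149.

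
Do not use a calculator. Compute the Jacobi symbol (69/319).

-1

Reciprocity: 69 ≡ 1 and 319 ≡ 3 (mod 4), so (69/319) = +(319/69).
Reduce top mod 69: now compute (43/69).
Reciprocity: 43 ≡ 3 and 69 ≡ 1 (mod 4), so (43/69) = +(69/43).
Reduce top mod 43: now compute (26/43).
Pull out 2: since 43 ≡ 3 (mod 8), (2/43) = -1.
Reciprocity: 13 ≡ 1 and 43 ≡ 3 (mod 4), so (13/43) = +(43/13).
Reduce top mod 13: now compute (4/13).
Pull out 2^2: since 13 ≡ 5 (mod 8), (2/13) = -1, so (2/13)^2 = +1.
Reached (1/13) = 1. Collecting the sign flips along the way, the symbol is -1.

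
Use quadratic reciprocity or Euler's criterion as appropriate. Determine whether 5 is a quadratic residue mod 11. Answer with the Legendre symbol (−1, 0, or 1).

Reciprocity: 5 ≡ 1 and 11 ≡ 3 (mod 4), so (5/11) = +(11/5).
Reduce top mod 5: now compute (1/5).
Reached (1/5) = 1. Collecting the sign flips along the way, the symbol is +1.

1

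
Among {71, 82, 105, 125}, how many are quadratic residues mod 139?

2

(71/139) = +1 → QR.
(82/139) = -1 → non-residue.
(105/139) = -1 → non-residue.
(125/139) = +1 → QR.
Total quadratic residues among the 4: 2.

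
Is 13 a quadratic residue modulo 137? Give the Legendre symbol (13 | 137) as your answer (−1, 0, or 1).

-1

Reciprocity: 13 ≡ 1 and 137 ≡ 1 (mod 4), so (13/137) = +(137/13).
Reduce top mod 13: now compute (7/13).
Reciprocity: 7 ≡ 3 and 13 ≡ 1 (mod 4), so (7/13) = +(13/7).
Reduce top mod 7: now compute (6/7).
Pull out 2: since 7 ≡ 7 (mod 8), (2/7) = +1.
Reciprocity: 3 ≡ 3 and 7 ≡ 3 (mod 4), so (3/7) = −(7/3).
Reduce top mod 3: now compute (1/3).
Reached (1/3) = 1. Collecting the sign flips along the way, the symbol is -1.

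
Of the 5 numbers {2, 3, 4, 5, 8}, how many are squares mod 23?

4

(2/23) = +1 → QR.
(3/23) = +1 → QR.
(4/23) = +1 → QR.
(5/23) = -1 → non-residue.
(8/23) = +1 → QR.
Total quadratic residues among the 5: 4.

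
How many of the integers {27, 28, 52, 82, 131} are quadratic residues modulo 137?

1

(27/137) = -1 → non-residue.
(28/137) = +1 → QR.
(52/137) = -1 → non-residue.
(82/137) = -1 → non-residue.
(131/137) = -1 → non-residue.
Total quadratic residues among the 5: 1.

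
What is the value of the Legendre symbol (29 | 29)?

0

First reduce: 29 ≡ 0 (mod 29).
Top reduces to 0: gcd > 1, so the symbol is 0.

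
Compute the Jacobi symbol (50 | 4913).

Pull out 2: since 4913 ≡ 1 (mod 8), (2/4913) = +1.
Reciprocity: 25 ≡ 1 and 4913 ≡ 1 (mod 4), so (25/4913) = +(4913/25).
Reduce top mod 25: now compute (13/25).
Reciprocity: 13 ≡ 1 and 25 ≡ 1 (mod 4), so (13/25) = +(25/13).
Reduce top mod 13: now compute (12/13).
Pull out 2^2: since 13 ≡ 5 (mod 8), (2/13) = -1, so (2/13)^2 = +1.
Reciprocity: 3 ≡ 3 and 13 ≡ 1 (mod 4), so (3/13) = +(13/3).
Reduce top mod 3: now compute (1/3).
Reached (1/3) = 1. Collecting the sign flips along the way, the symbol is +1.

1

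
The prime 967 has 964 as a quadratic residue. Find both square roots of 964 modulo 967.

Since 967 ≡ 3 (mod 4), a square root of 964 is 964^((967+1)/4) = 964^242 mod 967.
Repeated squaring: 964^2≡9, 964^4≡81, 964^8≡759, 964^16≡716, 964^32≡146, 964^64≡42, 964^128≡797 (mod 967).
964^242 = 964^(128+64+32+16+2) ≡ 682 (mod 967).
Check: 682² = 465124 ≡ 964 (mod 967). The two roots are 285 and 682.

285, 682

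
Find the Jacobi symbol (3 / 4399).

-1

Reciprocity: 3 ≡ 3 and 4399 ≡ 3 (mod 4), so (3/4399) = −(4399/3).
Reduce top mod 3: now compute (1/3).
Reached (1/3) = 1. Collecting the sign flips along the way, the symbol is -1.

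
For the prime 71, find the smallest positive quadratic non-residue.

7

(2/71) = +1, so 2 is a residue.
(3/71) = +1, so 3 is a residue.
(4/71) = +1, so 4 is a residue.
(5/71) = +1, so 5 is a residue.
(6/71) = +1, so 6 is a residue.
(7/71) = −1, so 7 is the smallest positive non-residue mod 71.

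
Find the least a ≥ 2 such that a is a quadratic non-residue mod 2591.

(2/2591) = +1, so 2 is a residue.
(3/2591) = +1, so 3 is a residue.
(4/2591) = +1, so 4 is a residue.
(5/2591) = +1, so 5 is a residue.
(6/2591) = +1, so 6 is a residue.
(7/2591) = −1, so 7 is the smallest positive non-residue mod 2591.

7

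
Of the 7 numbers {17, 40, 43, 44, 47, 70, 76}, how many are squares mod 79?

(17/79) = -1 → non-residue.
(40/79) = +1 → QR.
(43/79) = -1 → non-residue.
(44/79) = +1 → QR.
(47/79) = -1 → non-residue.
(70/79) = -1 → non-residue.
(76/79) = +1 → QR.
Total quadratic residues among the 7: 3.

3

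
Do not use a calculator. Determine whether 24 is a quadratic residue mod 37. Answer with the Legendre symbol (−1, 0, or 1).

Pull out 2^3: since 37 ≡ 5 (mod 8), (2/37) = -1, so (2/37)^3 = -1.
Reciprocity: 3 ≡ 3 and 37 ≡ 1 (mod 4), so (3/37) = +(37/3).
Reduce top mod 3: now compute (1/3).
Reached (1/3) = 1. Collecting the sign flips along the way, the symbol is -1.

-1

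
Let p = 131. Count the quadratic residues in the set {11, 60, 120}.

(11/131) = +1 → QR.
(60/131) = +1 → QR.
(120/131) = -1 → non-residue.
Total quadratic residues among the 3: 2.

2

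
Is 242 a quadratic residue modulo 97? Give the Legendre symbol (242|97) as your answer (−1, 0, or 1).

Euler's criterion: (242/97) ≡ 48^48 (mod 97).
48^2 ≡ 73 (mod 97)
48^4 ≡ 91 (mod 97)
48^8 ≡ 36 (mod 97)
48^16 ≡ 35 (mod 97)
48^32 ≡ 61 (mod 97)
48^48 = 48^(32+16) ≡ 1 (mod 97).
Result is 1, so (242/97) = 1.

1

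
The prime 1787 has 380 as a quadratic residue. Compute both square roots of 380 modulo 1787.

666, 1121

Since 1787 ≡ 3 (mod 4), a square root of 380 is 380^((1787+1)/4) = 380^447 mod 1787.
Repeated squaring: 380^2≡1440, 380^4≡680, 380^8≡1354, 380^16≡1641, 380^32≡1659, 380^64≡301, 380^128≡1251, 380^256≡1376 (mod 1787).
380^447 = 380^(256+128+32+16+8+4+2+1) ≡ 1121 (mod 1787).
Check: 1121² = 1256641 ≡ 380 (mod 1787). The two roots are 666 and 1121.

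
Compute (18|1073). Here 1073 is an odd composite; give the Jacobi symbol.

Pull out 2: since 1073 ≡ 1 (mod 8), (2/1073) = +1.
Reciprocity: 9 ≡ 1 and 1073 ≡ 1 (mod 4), so (9/1073) = +(1073/9).
Reduce top mod 9: now compute (2/9).
Pull out 2: since 9 ≡ 1 (mod 8), (2/9) = +1.
Reached (1/9) = 1. Collecting the sign flips along the way, the symbol is +1.

1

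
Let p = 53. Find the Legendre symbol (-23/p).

First reduce: -23 ≡ 30 (mod 53).
Pull out 2: since 53 ≡ 5 (mod 8), (2/53) = -1.
Reciprocity: 15 ≡ 3 and 53 ≡ 1 (mod 4), so (15/53) = +(53/15).
Reduce top mod 15: now compute (8/15).
Pull out 2^3: since 15 ≡ 7 (mod 8), (2/15) = +1, so (2/15)^3 = +1.
Reached (1/15) = 1. Collecting the sign flips along the way, the symbol is -1.

-1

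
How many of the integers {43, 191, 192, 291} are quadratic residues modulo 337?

(43/337) = +1 → QR.
(191/337) = -1 → non-residue.
(192/337) = +1 → QR.
(291/337) = -1 → non-residue.
Total quadratic residues among the 4: 2.

2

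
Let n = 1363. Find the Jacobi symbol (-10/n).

-1

First reduce: -10 ≡ 1353 (mod 1363).
Reciprocity: 1353 ≡ 1 and 1363 ≡ 3 (mod 4), so (1353/1363) = +(1363/1353).
Reduce top mod 1353: now compute (10/1353).
Pull out 2: since 1353 ≡ 1 (mod 8), (2/1353) = +1.
Reciprocity: 5 ≡ 1 and 1353 ≡ 1 (mod 4), so (5/1353) = +(1353/5).
Reduce top mod 5: now compute (3/5).
Reciprocity: 3 ≡ 3 and 5 ≡ 1 (mod 4), so (3/5) = +(5/3).
Reduce top mod 3: now compute (2/3).
Pull out 2: since 3 ≡ 3 (mod 8), (2/3) = -1.
Reached (1/3) = 1. Collecting the sign flips along the way, the symbol is -1.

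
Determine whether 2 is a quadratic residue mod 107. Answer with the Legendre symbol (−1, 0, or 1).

Pull out 2: since 107 ≡ 3 (mod 8), (2/107) = -1.
Reached (1/107) = 1. Collecting the sign flips along the way, the symbol is -1.

-1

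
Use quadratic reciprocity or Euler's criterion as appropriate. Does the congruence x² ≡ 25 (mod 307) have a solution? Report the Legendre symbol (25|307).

Euler's criterion: (25/307) ≡ 25^153 (mod 307).
25^2 ≡ 11 (mod 307)
25^4 ≡ 121 (mod 307)
25^8 ≡ 212 (mod 307)
25^16 ≡ 122 (mod 307)
25^32 ≡ 148 (mod 307)
25^64 ≡ 107 (mod 307)
25^128 ≡ 90 (mod 307)
25^153 = 25^(128+16+8+1) ≡ 1 (mod 307).
Result is 1, so (25/307) = 1.

1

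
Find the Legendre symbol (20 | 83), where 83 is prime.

-1

Pull out 2^2: since 83 ≡ 3 (mod 8), (2/83) = -1, so (2/83)^2 = +1.
Reciprocity: 5 ≡ 1 and 83 ≡ 3 (mod 4), so (5/83) = +(83/5).
Reduce top mod 5: now compute (3/5).
Reciprocity: 3 ≡ 3 and 5 ≡ 1 (mod 4), so (3/5) = +(5/3).
Reduce top mod 3: now compute (2/3).
Pull out 2: since 3 ≡ 3 (mod 8), (2/3) = -1.
Reached (1/3) = 1. Collecting the sign flips along the way, the symbol is -1.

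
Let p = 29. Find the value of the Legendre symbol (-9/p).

First reduce: -9 ≡ 20 (mod 29).
Pull out 2^2: since 29 ≡ 5 (mod 8), (2/29) = -1, so (2/29)^2 = +1.
Reciprocity: 5 ≡ 1 and 29 ≡ 1 (mod 4), so (5/29) = +(29/5).
Reduce top mod 5: now compute (4/5).
Pull out 2^2: since 5 ≡ 5 (mod 8), (2/5) = -1, so (2/5)^2 = +1.
Reached (1/5) = 1. Collecting the sign flips along the way, the symbol is +1.

1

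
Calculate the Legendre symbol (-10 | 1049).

1

First reduce: -10 ≡ 1039 (mod 1049).
Reciprocity: 1039 ≡ 3 and 1049 ≡ 1 (mod 4), so (1039/1049) = +(1049/1039).
Reduce top mod 1039: now compute (10/1039).
Pull out 2: since 1039 ≡ 7 (mod 8), (2/1039) = +1.
Reciprocity: 5 ≡ 1 and 1039 ≡ 3 (mod 4), so (5/1039) = +(1039/5).
Reduce top mod 5: now compute (4/5).
Pull out 2^2: since 5 ≡ 5 (mod 8), (2/5) = -1, so (2/5)^2 = +1.
Reached (1/5) = 1. Collecting the sign flips along the way, the symbol is +1.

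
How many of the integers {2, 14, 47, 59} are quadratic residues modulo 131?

1

(2/131) = -1 → non-residue.
(14/131) = -1 → non-residue.
(47/131) = -1 → non-residue.
(59/131) = +1 → QR.
Total quadratic residues among the 4: 1.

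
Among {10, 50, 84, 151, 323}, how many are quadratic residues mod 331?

(10/331) = -1 → non-residue.
(50/331) = -1 → non-residue.
(84/331) = +1 → QR.
(151/331) = -1 → non-residue.
(323/331) = +1 → QR.
Total quadratic residues among the 5: 2.

2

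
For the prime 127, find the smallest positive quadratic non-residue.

(2/127) = +1, so 2 is a residue.
(3/127) = −1, so 3 is the smallest positive non-residue mod 127.

3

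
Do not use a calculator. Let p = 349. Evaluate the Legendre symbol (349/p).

First reduce: 349 ≡ 0 (mod 349).
Top reduces to 0: gcd > 1, so the symbol is 0.

0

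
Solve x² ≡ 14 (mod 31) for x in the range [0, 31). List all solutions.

Since 31 ≡ 3 (mod 4), a square root of 14 is 14^((31+1)/4) = 14^8 mod 31.
Repeated squaring: 14^2≡10, 14^4≡7, 14^8≡18 (mod 31).
14^8 = 14^(8) ≡ 18 (mod 31).
Check: 18² = 324 ≡ 14 (mod 31). The two roots are 13 and 18.

13, 18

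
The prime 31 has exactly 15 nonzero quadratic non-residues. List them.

Square k = 1,…,15 (k and 31−k give the same square):
1²=1, 2²=4, 3²=9, 4²=16, 5²=25, 6²≡5, 7²≡18, 8²≡2, 9²≡19, 10²≡7, 11²≡28, 12²≡20, 13²≡14, 14²≡10, 15²≡8 (mod 31).
The residues are {1, 2, 4, 5, 7, 8, 9, 10, 14, 16, 18, 19, 20, 25, 28}; the non-residues are the remaining 15 nonzero classes.

3,6,11,12,13,15,17,21,22,23,24,26,27,29,30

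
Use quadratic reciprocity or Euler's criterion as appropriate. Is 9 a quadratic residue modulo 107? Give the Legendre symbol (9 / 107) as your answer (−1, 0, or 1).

1

Euler's criterion: (9/107) ≡ 9^53 (mod 107).
9^2 ≡ 81 (mod 107)
9^4 ≡ 34 (mod 107)
9^8 ≡ 86 (mod 107)
9^16 ≡ 13 (mod 107)
9^32 ≡ 62 (mod 107)
9^53 = 9^(32+16+4+1) ≡ 1 (mod 107).
Result is 1, so (9/107) = 1.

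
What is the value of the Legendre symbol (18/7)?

1

First reduce: 18 ≡ 4 (mod 7).
Pull out 2^2: since 7 ≡ 7 (mod 8), (2/7) = +1, so (2/7)^2 = +1.
Reached (1/7) = 1. Collecting the sign flips along the way, the symbol is +1.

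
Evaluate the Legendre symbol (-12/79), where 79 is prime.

1

Euler's criterion: (-12/79) ≡ 67^39 (mod 79).
67^2 ≡ 65 (mod 79)
67^4 ≡ 38 (mod 79)
67^8 ≡ 22 (mod 79)
67^16 ≡ 10 (mod 79)
67^32 ≡ 21 (mod 79)
67^39 = 67^(32+4+2+1) ≡ 1 (mod 79).
Result is 1, so (-12/79) = 1.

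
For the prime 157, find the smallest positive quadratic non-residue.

(2/157) = −1, so 2 is the smallest positive non-residue mod 157.

2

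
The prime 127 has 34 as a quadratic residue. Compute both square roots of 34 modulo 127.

62, 65

Since 127 ≡ 3 (mod 4), a square root of 34 is 34^((127+1)/4) = 34^32 mod 127.
Repeated squaring: 34^2≡13, 34^4≡42, 34^8≡113, 34^16≡69, 34^32≡62 (mod 127).
34^32 = 34^(32) ≡ 62 (mod 127).
Check: 62² = 3844 ≡ 34 (mod 127). The two roots are 62 and 65.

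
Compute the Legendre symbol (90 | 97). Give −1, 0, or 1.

Euler's criterion: (90/97) ≡ 90^48 (mod 97).
90^2 ≡ 49 (mod 97)
90^4 ≡ 73 (mod 97)
90^8 ≡ 91 (mod 97)
90^16 ≡ 36 (mod 97)
90^32 ≡ 35 (mod 97)
90^48 = 90^(32+16) ≡ 96 (mod 97).
Result is 96 ≡ −1, so (90/97) = −1.

-1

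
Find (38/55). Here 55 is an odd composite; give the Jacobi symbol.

Pull out 2: since 55 ≡ 7 (mod 8), (2/55) = +1.
Reciprocity: 19 ≡ 3 and 55 ≡ 3 (mod 4), so (19/55) = −(55/19).
Reduce top mod 19: now compute (17/19).
Reciprocity: 17 ≡ 1 and 19 ≡ 3 (mod 4), so (17/19) = +(19/17).
Reduce top mod 17: now compute (2/17).
Pull out 2: since 17 ≡ 1 (mod 8), (2/17) = +1.
Reached (1/17) = 1. Collecting the sign flips along the way, the symbol is -1.

-1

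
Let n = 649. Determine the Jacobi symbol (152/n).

Pull out 2^3: since 649 ≡ 1 (mod 8), (2/649) = +1, so (2/649)^3 = +1.
Reciprocity: 19 ≡ 3 and 649 ≡ 1 (mod 4), so (19/649) = +(649/19).
Reduce top mod 19: now compute (3/19).
Reciprocity: 3 ≡ 3 and 19 ≡ 3 (mod 4), so (3/19) = −(19/3).
Reduce top mod 3: now compute (1/3).
Reached (1/3) = 1. Collecting the sign flips along the way, the symbol is -1.

-1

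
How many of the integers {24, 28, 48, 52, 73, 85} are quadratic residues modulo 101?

(24/101) = +1 → QR.
(28/101) = -1 → non-residue.
(48/101) = -1 → non-residue.
(52/101) = +1 → QR.
(73/101) = -1 → non-residue.
(85/101) = +1 → QR.
Total quadratic residues among the 6: 3.

3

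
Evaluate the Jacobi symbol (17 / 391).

Reciprocity: 17 ≡ 1 and 391 ≡ 3 (mod 4), so (17/391) = +(391/17).
Reduce top mod 17: now compute (0/17).
Top reduces to 0: gcd > 1, so the symbol is 0.

0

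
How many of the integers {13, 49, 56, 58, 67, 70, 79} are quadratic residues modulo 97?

3

(13/97) = -1 → non-residue.
(49/97) = +1 → QR.
(56/97) = -1 → non-residue.
(58/97) = -1 → non-residue.
(67/97) = -1 → non-residue.
(70/97) = +1 → QR.
(79/97) = +1 → QR.
Total quadratic residues among the 7: 3.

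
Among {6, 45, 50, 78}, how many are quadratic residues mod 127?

(6/127) = -1 → non-residue.
(45/127) = -1 → non-residue.
(50/127) = +1 → QR.
(78/127) = -1 → non-residue.
Total quadratic residues among the 4: 1.

1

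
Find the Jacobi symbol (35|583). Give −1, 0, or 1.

1

Reciprocity: 35 ≡ 3 and 583 ≡ 3 (mod 4), so (35/583) = −(583/35).
Reduce top mod 35: now compute (23/35).
Reciprocity: 23 ≡ 3 and 35 ≡ 3 (mod 4), so (23/35) = −(35/23).
Reduce top mod 23: now compute (12/23).
Pull out 2^2: since 23 ≡ 7 (mod 8), (2/23) = +1, so (2/23)^2 = +1.
Reciprocity: 3 ≡ 3 and 23 ≡ 3 (mod 4), so (3/23) = −(23/3).
Reduce top mod 3: now compute (2/3).
Pull out 2: since 3 ≡ 3 (mod 8), (2/3) = -1.
Reached (1/3) = 1. Collecting the sign flips along the way, the symbol is +1.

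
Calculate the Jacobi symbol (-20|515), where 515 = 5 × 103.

First reduce: -20 ≡ 495 (mod 515).
Reciprocity: 495 ≡ 3 and 515 ≡ 3 (mod 4), so (495/515) = −(515/495).
Reduce top mod 495: now compute (20/495).
Pull out 2^2: since 495 ≡ 7 (mod 8), (2/495) = +1, so (2/495)^2 = +1.
Reciprocity: 5 ≡ 1 and 495 ≡ 3 (mod 4), so (5/495) = +(495/5).
Reduce top mod 5: now compute (0/5).
Top reduces to 0: gcd > 1, so the symbol is 0.

0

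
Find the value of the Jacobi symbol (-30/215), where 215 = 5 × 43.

First reduce: -30 ≡ 185 (mod 215).
Reciprocity: 185 ≡ 1 and 215 ≡ 3 (mod 4), so (185/215) = +(215/185).
Reduce top mod 185: now compute (30/185).
Pull out 2: since 185 ≡ 1 (mod 8), (2/185) = +1.
Reciprocity: 15 ≡ 3 and 185 ≡ 1 (mod 4), so (15/185) = +(185/15).
Reduce top mod 15: now compute (5/15).
Reciprocity: 5 ≡ 1 and 15 ≡ 3 (mod 4), so (5/15) = +(15/5).
Reduce top mod 5: now compute (0/5).
Top reduces to 0: gcd > 1, so the symbol is 0.

0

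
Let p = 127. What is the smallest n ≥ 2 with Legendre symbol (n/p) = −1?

3

(2/127) = +1, so 2 is a residue.
(3/127) = −1, so 3 is the smallest positive non-residue mod 127.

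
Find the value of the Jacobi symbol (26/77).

-1

Pull out 2: since 77 ≡ 5 (mod 8), (2/77) = -1.
Reciprocity: 13 ≡ 1 and 77 ≡ 1 (mod 4), so (13/77) = +(77/13).
Reduce top mod 13: now compute (12/13).
Pull out 2^2: since 13 ≡ 5 (mod 8), (2/13) = -1, so (2/13)^2 = +1.
Reciprocity: 3 ≡ 3 and 13 ≡ 1 (mod 4), so (3/13) = +(13/3).
Reduce top mod 3: now compute (1/3).
Reached (1/3) = 1. Collecting the sign flips along the way, the symbol is -1.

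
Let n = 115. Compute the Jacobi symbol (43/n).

1

Reciprocity: 43 ≡ 3 and 115 ≡ 3 (mod 4), so (43/115) = −(115/43).
Reduce top mod 43: now compute (29/43).
Reciprocity: 29 ≡ 1 and 43 ≡ 3 (mod 4), so (29/43) = +(43/29).
Reduce top mod 29: now compute (14/29).
Pull out 2: since 29 ≡ 5 (mod 8), (2/29) = -1.
Reciprocity: 7 ≡ 3 and 29 ≡ 1 (mod 4), so (7/29) = +(29/7).
Reduce top mod 7: now compute (1/7).
Reached (1/7) = 1. Collecting the sign flips along the way, the symbol is +1.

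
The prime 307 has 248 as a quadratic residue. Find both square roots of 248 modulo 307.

Since 307 ≡ 3 (mod 4), a square root of 248 is 248^((307+1)/4) = 248^77 mod 307.
Repeated squaring: 248^2≡104, 248^4≡71, 248^8≡129, 248^16≡63, 248^32≡285, 248^64≡177 (mod 307).
248^77 = 248^(64+8+4+1) ≡ 255 (mod 307).
Check: 255² = 65025 ≡ 248 (mod 307). The two roots are 52 and 255.

52, 255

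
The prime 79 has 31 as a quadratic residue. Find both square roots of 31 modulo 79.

30, 49

Since 79 ≡ 3 (mod 4), a square root of 31 is 31^((79+1)/4) = 31^20 mod 79.
Repeated squaring: 31^2≡13, 31^4≡11, 31^8≡42, 31^16≡26 (mod 79).
31^20 = 31^(16+4) ≡ 49 (mod 79).
Check: 49² = 2401 ≡ 31 (mod 79). The two roots are 30 and 49.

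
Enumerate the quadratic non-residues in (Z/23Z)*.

5,7,10,11,14,15,17,19,20,21,22

Square k = 1,…,11 (k and 23−k give the same square):
1²=1, 2²=4, 3²=9, 4²=16, 5²≡2, 6²≡13, 7²≡3, 8²≡18, 9²≡12, 10²≡8, 11²≡6 (mod 23).
The residues are {1, 2, 3, 4, 6, 8, 9, 12, 13, 16, 18}; the non-residues are the remaining 11 nonzero classes.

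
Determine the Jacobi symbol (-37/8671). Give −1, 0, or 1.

1

First reduce: -37 ≡ 8634 (mod 8671).
Pull out 2: since 8671 ≡ 7 (mod 8), (2/8671) = +1.
Reciprocity: 4317 ≡ 1 and 8671 ≡ 3 (mod 4), so (4317/8671) = +(8671/4317).
Reduce top mod 4317: now compute (37/4317).
Reciprocity: 37 ≡ 1 and 4317 ≡ 1 (mod 4), so (37/4317) = +(4317/37).
Reduce top mod 37: now compute (25/37).
Reciprocity: 25 ≡ 1 and 37 ≡ 1 (mod 4), so (25/37) = +(37/25).
Reduce top mod 25: now compute (12/25).
Pull out 2^2: since 25 ≡ 1 (mod 8), (2/25) = +1, so (2/25)^2 = +1.
Reciprocity: 3 ≡ 3 and 25 ≡ 1 (mod 4), so (3/25) = +(25/3).
Reduce top mod 3: now compute (1/3).
Reached (1/3) = 1. Collecting the sign flips along the way, the symbol is +1.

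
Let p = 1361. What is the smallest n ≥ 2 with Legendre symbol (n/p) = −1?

3

(2/1361) = +1, so 2 is a residue.
(3/1361) = −1, so 3 is the smallest positive non-residue mod 1361.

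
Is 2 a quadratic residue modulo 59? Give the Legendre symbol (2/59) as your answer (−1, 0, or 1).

Pull out 2: since 59 ≡ 3 (mod 8), (2/59) = -1.
Reached (1/59) = 1. Collecting the sign flips along the way, the symbol is -1.

-1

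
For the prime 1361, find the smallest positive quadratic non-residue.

(2/1361) = +1, so 2 is a residue.
(3/1361) = −1, so 3 is the smallest positive non-residue mod 1361.

3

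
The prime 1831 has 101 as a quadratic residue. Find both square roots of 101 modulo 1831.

Since 1831 ≡ 3 (mod 4), a square root of 101 is 101^((1831+1)/4) = 101^458 mod 1831.
Repeated squaring: 101^2≡1046, 101^4≡1009, 101^8≡45, 101^16≡194, 101^32≡1016, 101^64≡1403, 101^128≡84, 101^256≡1563 (mod 1831).
101^458 = 101^(256+128+64+8+2) ≡ 1478 (mod 1831).
Check: 1478² = 2184484 ≡ 101 (mod 1831). The two roots are 353 and 1478.

353, 1478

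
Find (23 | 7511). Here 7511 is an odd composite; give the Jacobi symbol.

Reciprocity: 23 ≡ 3 and 7511 ≡ 3 (mod 4), so (23/7511) = −(7511/23).
Reduce top mod 23: now compute (13/23).
Reciprocity: 13 ≡ 1 and 23 ≡ 3 (mod 4), so (13/23) = +(23/13).
Reduce top mod 13: now compute (10/13).
Pull out 2: since 13 ≡ 5 (mod 8), (2/13) = -1.
Reciprocity: 5 ≡ 1 and 13 ≡ 1 (mod 4), so (5/13) = +(13/5).
Reduce top mod 5: now compute (3/5).
Reciprocity: 3 ≡ 3 and 5 ≡ 1 (mod 4), so (3/5) = +(5/3).
Reduce top mod 3: now compute (2/3).
Pull out 2: since 3 ≡ 3 (mod 8), (2/3) = -1.
Reached (1/3) = 1. Collecting the sign flips along the way, the symbol is -1.

-1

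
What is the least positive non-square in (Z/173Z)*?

2

(2/173) = −1, so 2 is the smallest positive non-residue mod 173.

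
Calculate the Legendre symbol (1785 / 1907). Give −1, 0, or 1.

Reciprocity: 1785 ≡ 1 and 1907 ≡ 3 (mod 4), so (1785/1907) = +(1907/1785).
Reduce top mod 1785: now compute (122/1785).
Pull out 2: since 1785 ≡ 1 (mod 8), (2/1785) = +1.
Reciprocity: 61 ≡ 1 and 1785 ≡ 1 (mod 4), so (61/1785) = +(1785/61).
Reduce top mod 61: now compute (16/61).
Pull out 2^4: since 61 ≡ 5 (mod 8), (2/61) = -1, so (2/61)^4 = +1.
Reached (1/61) = 1. Collecting the sign flips along the way, the symbol is +1.

1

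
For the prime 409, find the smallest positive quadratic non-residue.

(2/409) = +1, so 2 is a residue.
(3/409) = +1, so 3 is a residue.
(4/409) = +1, so 4 is a residue.
(5/409) = +1, so 5 is a residue.
(6/409) = +1, so 6 is a residue.
(7/409) = −1, so 7 is the smallest positive non-residue mod 409.

7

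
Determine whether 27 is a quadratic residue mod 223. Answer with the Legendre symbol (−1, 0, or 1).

Euler's criterion: (27/223) ≡ 27^111 (mod 223).
27^2 ≡ 60 (mod 223)
27^4 ≡ 32 (mod 223)
27^8 ≡ 132 (mod 223)
27^16 ≡ 30 (mod 223)
27^32 ≡ 8 (mod 223)
27^64 ≡ 64 (mod 223)
27^111 = 27^(64+32+8+4+2+1) ≡ 222 (mod 223).
Result is 222 ≡ −1, so (27/223) = −1.

-1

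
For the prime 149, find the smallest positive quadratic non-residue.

2

(2/149) = −1, so 2 is the smallest positive non-residue mod 149.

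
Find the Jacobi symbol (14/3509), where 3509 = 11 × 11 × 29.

-1

Pull out 2: since 3509 ≡ 5 (mod 8), (2/3509) = -1.
Reciprocity: 7 ≡ 3 and 3509 ≡ 1 (mod 4), so (7/3509) = +(3509/7).
Reduce top mod 7: now compute (2/7).
Pull out 2: since 7 ≡ 7 (mod 8), (2/7) = +1.
Reached (1/7) = 1. Collecting the sign flips along the way, the symbol is -1.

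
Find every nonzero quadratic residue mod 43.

1, 4, 6, 9, 10, 11, 13, 14, 15, 16, 17, 21, 23, 24, 25, 31, 35, 36, 38, 40, 41

Square k = 1,…,21 (k and 43−k give the same square):
1²=1, 2²=4, 3²=9, 4²=16, 5²=25, 6²=36, 7²≡6, 8²≡21, 9²≡38, 10²≡14, 11²≡35, 12²≡15, 13²≡40, 14²≡24, 15²≡10, 16²≡41, 17²≡31, 18²≡23, 19²≡17, 20²≡13, 21²≡11 (mod 43).
So the quadratic residues mod 43 are {1, 4, 6, 9, 10, 11, 13, 14, 15, 16, 17, 21, 23, 24, 25, 31, 35, 36, 38, 40, 41}.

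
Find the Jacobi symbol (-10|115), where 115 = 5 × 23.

First reduce: -10 ≡ 105 (mod 115).
Reciprocity: 105 ≡ 1 and 115 ≡ 3 (mod 4), so (105/115) = +(115/105).
Reduce top mod 105: now compute (10/105).
Pull out 2: since 105 ≡ 1 (mod 8), (2/105) = +1.
Reciprocity: 5 ≡ 1 and 105 ≡ 1 (mod 4), so (5/105) = +(105/5).
Reduce top mod 5: now compute (0/5).
Top reduces to 0: gcd > 1, so the symbol is 0.

0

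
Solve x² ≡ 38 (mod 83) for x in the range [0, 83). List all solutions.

Since 83 ≡ 3 (mod 4), a square root of 38 is 38^((83+1)/4) = 38^21 mod 83.
Repeated squaring: 38^2≡33, 38^4≡10, 38^8≡17, 38^16≡40 (mod 83).
38^21 = 38^(16+4+1) ≡ 11 (mod 83).
Check: 11² = 121 ≡ 38 (mod 83). The two roots are 11 and 72.

11, 72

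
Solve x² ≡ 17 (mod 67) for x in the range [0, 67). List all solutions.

33, 34

Since 67 ≡ 3 (mod 4), a square root of 17 is 17^((67+1)/4) = 17^17 mod 67.
Repeated squaring: 17^2≡21, 17^4≡39, 17^8≡47, 17^16≡65 (mod 67).
17^17 = 17^(16+1) ≡ 33 (mod 67).
Check: 33² = 1089 ≡ 17 (mod 67). The two roots are 33 and 34.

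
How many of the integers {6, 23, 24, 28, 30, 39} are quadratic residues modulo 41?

(6/41) = -1 → non-residue.
(23/41) = +1 → QR.
(24/41) = -1 → non-residue.
(28/41) = -1 → non-residue.
(30/41) = -1 → non-residue.
(39/41) = +1 → QR.
Total quadratic residues among the 6: 2.

2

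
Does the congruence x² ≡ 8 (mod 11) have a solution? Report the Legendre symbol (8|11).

Euler's criterion: (8/11) ≡ 8^5 (mod 11).
8^2 ≡ 9 (mod 11)
8^4 ≡ 4 (mod 11)
8^5 = 8^(4+1) ≡ 10 (mod 11).
Result is 10 ≡ −1, so (8/11) = −1.

-1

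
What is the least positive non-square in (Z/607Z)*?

3

(2/607) = +1, so 2 is a residue.
(3/607) = −1, so 3 is the smallest positive non-residue mod 607.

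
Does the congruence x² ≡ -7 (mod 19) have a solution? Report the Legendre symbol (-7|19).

First reduce: -7 ≡ 12 (mod 19).
Pull out 2^2: since 19 ≡ 3 (mod 8), (2/19) = -1, so (2/19)^2 = +1.
Reciprocity: 3 ≡ 3 and 19 ≡ 3 (mod 4), so (3/19) = −(19/3).
Reduce top mod 3: now compute (1/3).
Reached (1/3) = 1. Collecting the sign flips along the way, the symbol is -1.

-1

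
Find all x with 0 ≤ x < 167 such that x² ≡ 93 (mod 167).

60, 107

Since 167 ≡ 3 (mod 4), a square root of 93 is 93^((167+1)/4) = 93^42 mod 167.
Repeated squaring: 93^2≡132, 93^4≡56, 93^8≡130, 93^16≡33, 93^32≡87 (mod 167).
93^42 = 93^(32+8+2) ≡ 107 (mod 167).
Check: 107² = 11449 ≡ 93 (mod 167). The two roots are 60 and 107.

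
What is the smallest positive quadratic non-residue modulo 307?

2

(2/307) = −1, so 2 is the smallest positive non-residue mod 307.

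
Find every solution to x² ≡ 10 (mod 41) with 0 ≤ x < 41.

16, 25

41 ≡ 1 (mod 4), so we find a root by search.
Trying successive values, 16² = 256 ≡ 10 (mod 41). The other root is 41 − 16 = 25.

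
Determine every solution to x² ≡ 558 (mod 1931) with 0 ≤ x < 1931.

737, 1194

Since 1931 ≡ 3 (mod 4), a square root of 558 is 558^((1931+1)/4) = 558^483 mod 1931.
Repeated squaring: 558^2≡473, 558^4≡1664, 558^8≡1773, 558^16≡1792, 558^32≡11, 558^64≡121, 558^128≡1124, 558^256≡502 (mod 1931).
558^483 = 558^(256+128+64+32+2+1) ≡ 1194 (mod 1931).
Check: 1194² = 1425636 ≡ 558 (mod 1931). The two roots are 737 and 1194.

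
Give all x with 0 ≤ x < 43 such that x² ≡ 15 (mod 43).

12, 31

Since 43 ≡ 3 (mod 4), a square root of 15 is 15^((43+1)/4) = 15^11 mod 43.
Repeated squaring: 15^2≡10, 15^4≡14, 15^8≡24 (mod 43).
15^11 = 15^(8+2+1) ≡ 31 (mod 43).
Check: 31² = 961 ≡ 15 (mod 43). The two roots are 12 and 31.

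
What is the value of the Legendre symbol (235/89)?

Euler's criterion: (235/89) ≡ 57^44 (mod 89).
57^2 ≡ 45 (mod 89)
57^4 ≡ 67 (mod 89)
57^8 ≡ 39 (mod 89)
57^16 ≡ 8 (mod 89)
57^32 ≡ 64 (mod 89)
57^44 = 57^(32+8+4) ≡ 1 (mod 89).
Result is 1, so (235/89) = 1.

1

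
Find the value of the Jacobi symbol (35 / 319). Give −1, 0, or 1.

-1

Reciprocity: 35 ≡ 3 and 319 ≡ 3 (mod 4), so (35/319) = −(319/35).
Reduce top mod 35: now compute (4/35).
Pull out 2^2: since 35 ≡ 3 (mod 8), (2/35) = -1, so (2/35)^2 = +1.
Reached (1/35) = 1. Collecting the sign flips along the way, the symbol is -1.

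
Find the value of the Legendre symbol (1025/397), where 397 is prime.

-1

First reduce: 1025 ≡ 231 (mod 397).
Reciprocity: 231 ≡ 3 and 397 ≡ 1 (mod 4), so (231/397) = +(397/231).
Reduce top mod 231: now compute (166/231).
Pull out 2: since 231 ≡ 7 (mod 8), (2/231) = +1.
Reciprocity: 83 ≡ 3 and 231 ≡ 3 (mod 4), so (83/231) = −(231/83).
Reduce top mod 83: now compute (65/83).
Reciprocity: 65 ≡ 1 and 83 ≡ 3 (mod 4), so (65/83) = +(83/65).
Reduce top mod 65: now compute (18/65).
Pull out 2: since 65 ≡ 1 (mod 8), (2/65) = +1.
Reciprocity: 9 ≡ 1 and 65 ≡ 1 (mod 4), so (9/65) = +(65/9).
Reduce top mod 9: now compute (2/9).
Pull out 2: since 9 ≡ 1 (mod 8), (2/9) = +1.
Reached (1/9) = 1. Collecting the sign flips along the way, the symbol is -1.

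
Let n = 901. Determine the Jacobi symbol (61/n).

Reciprocity: 61 ≡ 1 and 901 ≡ 1 (mod 4), so (61/901) = +(901/61).
Reduce top mod 61: now compute (47/61).
Reciprocity: 47 ≡ 3 and 61 ≡ 1 (mod 4), so (47/61) = +(61/47).
Reduce top mod 47: now compute (14/47).
Pull out 2: since 47 ≡ 7 (mod 8), (2/47) = +1.
Reciprocity: 7 ≡ 3 and 47 ≡ 3 (mod 4), so (7/47) = −(47/7).
Reduce top mod 7: now compute (5/7).
Reciprocity: 5 ≡ 1 and 7 ≡ 3 (mod 4), so (5/7) = +(7/5).
Reduce top mod 5: now compute (2/5).
Pull out 2: since 5 ≡ 5 (mod 8), (2/5) = -1.
Reached (1/5) = 1. Collecting the sign flips along the way, the symbol is +1.

1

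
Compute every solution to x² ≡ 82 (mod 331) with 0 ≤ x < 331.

134, 197

Since 331 ≡ 3 (mod 4), a square root of 82 is 82^((331+1)/4) = 82^83 mod 331.
Repeated squaring: 82^2≡104, 82^4≡224, 82^8≡195, 82^16≡291, 82^32≡276, 82^64≡46 (mod 331).
82^83 = 82^(64+16+2+1) ≡ 197 (mod 331).
Check: 197² = 38809 ≡ 82 (mod 331). The two roots are 134 and 197.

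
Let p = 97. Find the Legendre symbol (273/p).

Euler's criterion: (273/97) ≡ 79^48 (mod 97).
79^2 ≡ 33 (mod 97)
79^4 ≡ 22 (mod 97)
79^8 ≡ 96 (mod 97)
79^16 ≡ 1 (mod 97)
79^32 ≡ 1 (mod 97)
79^48 = 79^(32+16) ≡ 1 (mod 97).
Result is 1, so (273/97) = 1.

1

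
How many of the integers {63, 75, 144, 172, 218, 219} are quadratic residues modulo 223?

4

(63/223) = +1 → QR.
(75/223) = -1 → non-residue.
(144/223) = +1 → QR.
(172/223) = +1 → QR.
(218/223) = +1 → QR.
(219/223) = -1 → non-residue.
Total quadratic residues among the 6: 4.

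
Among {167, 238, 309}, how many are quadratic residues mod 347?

1

(167/347) = +1 → QR.
(238/347) = -1 → non-residue.
(309/347) = -1 → non-residue.
Total quadratic residues among the 3: 1.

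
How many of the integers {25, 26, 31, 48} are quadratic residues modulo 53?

(25/53) = +1 → QR.
(26/53) = -1 → non-residue.
(31/53) = -1 → non-residue.
(48/53) = -1 → non-residue.
Total quadratic residues among the 4: 1.

1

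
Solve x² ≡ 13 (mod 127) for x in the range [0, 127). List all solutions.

34, 93

Since 127 ≡ 3 (mod 4), a square root of 13 is 13^((127+1)/4) = 13^32 mod 127.
Repeated squaring: 13^2≡42, 13^4≡113, 13^8≡69, 13^16≡62, 13^32≡34 (mod 127).
13^32 = 13^(32) ≡ 34 (mod 127).
Check: 34² = 1156 ≡ 13 (mod 127). The two roots are 34 and 93.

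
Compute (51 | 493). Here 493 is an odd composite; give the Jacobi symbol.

Reciprocity: 51 ≡ 3 and 493 ≡ 1 (mod 4), so (51/493) = +(493/51).
Reduce top mod 51: now compute (34/51).
Pull out 2: since 51 ≡ 3 (mod 8), (2/51) = -1.
Reciprocity: 17 ≡ 1 and 51 ≡ 3 (mod 4), so (17/51) = +(51/17).
Reduce top mod 17: now compute (0/17).
Top reduces to 0: gcd > 1, so the symbol is 0.

0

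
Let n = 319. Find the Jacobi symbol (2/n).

1

Pull out 2: since 319 ≡ 7 (mod 8), (2/319) = +1.
Reached (1/319) = 1. Collecting the sign flips along the way, the symbol is +1.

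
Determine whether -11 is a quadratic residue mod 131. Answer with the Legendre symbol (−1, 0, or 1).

-1

First reduce: -11 ≡ 120 (mod 131).
Pull out 2^3: since 131 ≡ 3 (mod 8), (2/131) = -1, so (2/131)^3 = -1.
Reciprocity: 15 ≡ 3 and 131 ≡ 3 (mod 4), so (15/131) = −(131/15).
Reduce top mod 15: now compute (11/15).
Reciprocity: 11 ≡ 3 and 15 ≡ 3 (mod 4), so (11/15) = −(15/11).
Reduce top mod 11: now compute (4/11).
Pull out 2^2: since 11 ≡ 3 (mod 8), (2/11) = -1, so (2/11)^2 = +1.
Reached (1/11) = 1. Collecting the sign flips along the way, the symbol is -1.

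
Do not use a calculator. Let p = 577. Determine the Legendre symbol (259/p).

1

Reciprocity: 259 ≡ 3 and 577 ≡ 1 (mod 4), so (259/577) = +(577/259).
Reduce top mod 259: now compute (59/259).
Reciprocity: 59 ≡ 3 and 259 ≡ 3 (mod 4), so (59/259) = −(259/59).
Reduce top mod 59: now compute (23/59).
Reciprocity: 23 ≡ 3 and 59 ≡ 3 (mod 4), so (23/59) = −(59/23).
Reduce top mod 23: now compute (13/23).
Reciprocity: 13 ≡ 1 and 23 ≡ 3 (mod 4), so (13/23) = +(23/13).
Reduce top mod 13: now compute (10/13).
Pull out 2: since 13 ≡ 5 (mod 8), (2/13) = -1.
Reciprocity: 5 ≡ 1 and 13 ≡ 1 (mod 4), so (5/13) = +(13/5).
Reduce top mod 5: now compute (3/5).
Reciprocity: 3 ≡ 3 and 5 ≡ 1 (mod 4), so (3/5) = +(5/3).
Reduce top mod 3: now compute (2/3).
Pull out 2: since 3 ≡ 3 (mod 8), (2/3) = -1.
Reached (1/3) = 1. Collecting the sign flips along the way, the symbol is +1.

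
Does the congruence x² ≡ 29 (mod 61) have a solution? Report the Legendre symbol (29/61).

Euler's criterion: (29/61) ≡ 29^30 (mod 61).
29^2 ≡ 48 (mod 61)
29^4 ≡ 47 (mod 61)
29^8 ≡ 13 (mod 61)
29^16 ≡ 47 (mod 61)
29^30 = 29^(16+8+4+2) ≡ 60 (mod 61).
Result is 60 ≡ −1, so (29/61) = −1.

-1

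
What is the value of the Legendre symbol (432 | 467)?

1

Euler's criterion: (432/467) ≡ 432^233 (mod 467).
432^2 ≡ 291 (mod 467)
432^4 ≡ 154 (mod 467)
432^8 ≡ 366 (mod 467)
432^16 ≡ 394 (mod 467)
432^32 ≡ 192 (mod 467)
432^64 ≡ 438 (mod 467)
432^128 ≡ 374 (mod 467)
432^233 = 432^(128+64+32+8+1) ≡ 1 (mod 467).
Result is 1, so (432/467) = 1.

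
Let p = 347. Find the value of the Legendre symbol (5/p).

Reciprocity: 5 ≡ 1 and 347 ≡ 3 (mod 4), so (5/347) = +(347/5).
Reduce top mod 5: now compute (2/5).
Pull out 2: since 5 ≡ 5 (mod 8), (2/5) = -1.
Reached (1/5) = 1. Collecting the sign flips along the way, the symbol is -1.

-1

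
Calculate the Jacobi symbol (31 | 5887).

Reciprocity: 31 ≡ 3 and 5887 ≡ 3 (mod 4), so (31/5887) = −(5887/31).
Reduce top mod 31: now compute (28/31).
Pull out 2^2: since 31 ≡ 7 (mod 8), (2/31) = +1, so (2/31)^2 = +1.
Reciprocity: 7 ≡ 3 and 31 ≡ 3 (mod 4), so (7/31) = −(31/7).
Reduce top mod 7: now compute (3/7).
Reciprocity: 3 ≡ 3 and 7 ≡ 3 (mod 4), so (3/7) = −(7/3).
Reduce top mod 3: now compute (1/3).
Reached (1/3) = 1. Collecting the sign flips along the way, the symbol is -1.

-1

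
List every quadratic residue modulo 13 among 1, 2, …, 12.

1,3,4,9,10,12

Square k = 1,…,6 (k and 13−k give the same square):
1²=1, 2²=4, 3²=9, 4²≡3, 5²≡12, 6²≡10 (mod 13).
So the quadratic residues mod 13 are {1, 3, 4, 9, 10, 12}.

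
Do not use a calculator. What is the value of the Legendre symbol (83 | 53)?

-1

First reduce: 83 ≡ 30 (mod 53).
Pull out 2: since 53 ≡ 5 (mod 8), (2/53) = -1.
Reciprocity: 15 ≡ 3 and 53 ≡ 1 (mod 4), so (15/53) = +(53/15).
Reduce top mod 15: now compute (8/15).
Pull out 2^3: since 15 ≡ 7 (mod 8), (2/15) = +1, so (2/15)^3 = +1.
Reached (1/15) = 1. Collecting the sign flips along the way, the symbol is -1.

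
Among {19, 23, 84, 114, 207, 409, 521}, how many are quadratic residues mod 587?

3

(19/587) = -1 → non-residue.
(23/587) = -1 → non-residue.
(84/587) = +1 → QR.
(114/587) = +1 → QR.
(207/587) = -1 → non-residue.
(409/587) = +1 → QR.
(521/587) = -1 → non-residue.
Total quadratic residues among the 7: 3.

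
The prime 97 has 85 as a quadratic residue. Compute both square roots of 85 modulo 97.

45, 52

97 ≡ 1 (mod 4), so we find a root by search.
Trying successive values, 45² = 2025 ≡ 85 (mod 97). The other root is 97 − 45 = 52.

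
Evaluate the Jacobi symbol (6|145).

Pull out 2: since 145 ≡ 1 (mod 8), (2/145) = +1.
Reciprocity: 3 ≡ 3 and 145 ≡ 1 (mod 4), so (3/145) = +(145/3).
Reduce top mod 3: now compute (1/3).
Reached (1/3) = 1. Collecting the sign flips along the way, the symbol is +1.

1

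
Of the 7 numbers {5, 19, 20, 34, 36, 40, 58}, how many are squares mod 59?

(5/59) = +1 → QR.
(19/59) = +1 → QR.
(20/59) = +1 → QR.
(34/59) = -1 → non-residue.
(36/59) = +1 → QR.
(40/59) = -1 → non-residue.
(58/59) = -1 → non-residue.
Total quadratic residues among the 7: 4.

4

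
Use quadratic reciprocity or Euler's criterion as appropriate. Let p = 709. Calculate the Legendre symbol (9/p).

1

Reciprocity: 9 ≡ 1 and 709 ≡ 1 (mod 4), so (9/709) = +(709/9).
Reduce top mod 9: now compute (7/9).
Reciprocity: 7 ≡ 3 and 9 ≡ 1 (mod 4), so (7/9) = +(9/7).
Reduce top mod 7: now compute (2/7).
Pull out 2: since 7 ≡ 7 (mod 8), (2/7) = +1.
Reached (1/7) = 1. Collecting the sign flips along the way, the symbol is +1.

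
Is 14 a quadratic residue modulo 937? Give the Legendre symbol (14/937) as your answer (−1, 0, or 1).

Euler's criterion: (14/937) ≡ 14^468 (mod 937).
14^2 ≡ 196 (mod 937)
14^4 ≡ 936 (mod 937)
14^8 ≡ 1 (mod 937)
14^16 ≡ 1 (mod 937)
14^32 ≡ 1 (mod 937)
14^64 ≡ 1 (mod 937)
14^128 ≡ 1 (mod 937)
14^256 ≡ 1 (mod 937)
14^468 = 14^(256+128+64+16+4) ≡ 936 (mod 937).
Result is 936 ≡ −1, so (14/937) = −1.

-1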